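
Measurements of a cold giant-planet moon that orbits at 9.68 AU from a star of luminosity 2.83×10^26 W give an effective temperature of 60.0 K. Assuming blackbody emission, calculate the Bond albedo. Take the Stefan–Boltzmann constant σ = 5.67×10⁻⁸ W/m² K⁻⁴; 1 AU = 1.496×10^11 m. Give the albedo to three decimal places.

0.726

d = 9.68 × 1.496×10^11 m = 1.448×10^12 m.
S = L/(4πd²) = 10.74 W/m².
From σT⁴ = S(1−α)/4 we invert for α: 1−α = 4σT⁴/S.
4σT⁴ = 4·5.67×10⁻⁸·(60.0)⁴ = 2.939 W/m².
1−α = 2.939/10.74 = 0.2737, so α = 0.7263.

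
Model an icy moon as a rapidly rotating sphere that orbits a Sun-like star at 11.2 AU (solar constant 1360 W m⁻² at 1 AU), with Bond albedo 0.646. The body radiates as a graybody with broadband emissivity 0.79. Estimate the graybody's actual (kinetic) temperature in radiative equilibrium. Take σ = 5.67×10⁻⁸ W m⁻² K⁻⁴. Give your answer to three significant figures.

68.0 kelvin

Flux at the orbit: S = 1360/(11.2)² = 10.84 W m⁻².
Averaging over the sphere, the absorbed flux is S(1−α)/4 = 0.9595 W m⁻².
Equating to εσT⁴ with ε = 0.79: T = (0.9595/0.79σ)^(1/4) = 68.03 K.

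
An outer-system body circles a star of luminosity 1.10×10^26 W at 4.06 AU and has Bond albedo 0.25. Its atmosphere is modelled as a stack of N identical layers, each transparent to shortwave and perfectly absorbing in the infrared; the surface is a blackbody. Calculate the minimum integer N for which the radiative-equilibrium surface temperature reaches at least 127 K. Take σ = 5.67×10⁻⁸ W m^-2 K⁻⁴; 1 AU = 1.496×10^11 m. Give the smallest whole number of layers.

3

d = 4.06 × 1.496×10^11 m = 6.074×10^11 m.
Spreading L over a sphere of radius d: S = 1.10×10^26/(4π·6.07×10^11²) = 23.73 W m^-2.
OLR = S(1−α)/4 = 4.449 W m^-2; the top layer radiates at T_e = 94.12 K.
Since T_s⁴ = (N+1)T_e⁴, we need N ≥ (T_s/T_e)⁴ − 1 = 2.315.
The minimum whole number is N = 3.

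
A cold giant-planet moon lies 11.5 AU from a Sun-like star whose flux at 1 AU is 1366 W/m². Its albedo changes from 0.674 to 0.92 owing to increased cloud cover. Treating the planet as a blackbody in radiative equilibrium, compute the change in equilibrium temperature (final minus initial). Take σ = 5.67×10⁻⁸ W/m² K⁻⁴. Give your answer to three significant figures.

By the inverse-square law, S = 1366/11.5² = 10.33 W/m².
Initial: T₁ = [S(1−0.674)/(4σ)]^(1/4) = 62.07 K.
After:  T₂ = [10.33·0.08/(4σ)]^(1/4) = 43.69 K.
ΔT = T₂ − T₁ = -18.38 K.

-18.4 K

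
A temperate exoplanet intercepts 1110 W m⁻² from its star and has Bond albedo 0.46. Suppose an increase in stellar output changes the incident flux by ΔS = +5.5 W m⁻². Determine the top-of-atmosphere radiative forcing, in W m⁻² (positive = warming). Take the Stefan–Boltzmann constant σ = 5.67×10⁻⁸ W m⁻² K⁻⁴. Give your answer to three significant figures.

TOA radiative forcing: ΔF = (1−α)ΔS/4 = 0.54·(+5.5)/4 = 0.7425 W m⁻².

0.743 W m⁻²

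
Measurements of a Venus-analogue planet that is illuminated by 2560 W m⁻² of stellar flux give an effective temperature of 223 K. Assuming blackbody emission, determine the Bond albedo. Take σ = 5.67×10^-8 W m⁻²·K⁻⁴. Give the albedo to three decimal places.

From σT⁴ = S(1−α)/4 we invert for α: 1−α = 4σT⁴/S.
4σT⁴ = 4·5.67×10⁻⁸·(223)⁴ = 560.9 W m⁻².
Hence α = 1 − 560.9/2560 = 0.7809.

0.781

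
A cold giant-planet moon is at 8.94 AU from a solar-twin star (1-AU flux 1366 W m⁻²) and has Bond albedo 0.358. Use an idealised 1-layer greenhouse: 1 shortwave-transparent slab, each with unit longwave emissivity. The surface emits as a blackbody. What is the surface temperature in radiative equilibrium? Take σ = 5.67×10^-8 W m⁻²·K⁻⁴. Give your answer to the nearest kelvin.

Irradiance scales as 1/d², so S = 1366 W m⁻² × (1/8.94)² = 17.09 W m⁻².
Top-of-atmosphere balance: σT_e⁴ = S(1−α)/4 = 2.743 W m⁻² → T_e = 83.40 K.
Layer-by-layer balance gives σT_s⁴ = (N+1)σT_e⁴, so T_s = 2^¼·83.40 = 99.18 K.

99 K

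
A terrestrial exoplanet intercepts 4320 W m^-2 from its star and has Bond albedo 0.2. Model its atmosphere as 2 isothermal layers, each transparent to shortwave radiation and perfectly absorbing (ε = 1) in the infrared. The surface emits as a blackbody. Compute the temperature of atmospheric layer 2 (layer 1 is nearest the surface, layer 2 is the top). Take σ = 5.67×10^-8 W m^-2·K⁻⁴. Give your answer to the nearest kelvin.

The effective emission temperature is T_e = [S(1−α)/(4σ)]^¼ = 351.3 K.
In the N-layer model, layer k (counted from the surface) has T_k = (N+1−k)^(1/4)·T_e.
With k = 2: T_2 = (2+1−2)^¼·351.3 K = 351.3 K.

351 K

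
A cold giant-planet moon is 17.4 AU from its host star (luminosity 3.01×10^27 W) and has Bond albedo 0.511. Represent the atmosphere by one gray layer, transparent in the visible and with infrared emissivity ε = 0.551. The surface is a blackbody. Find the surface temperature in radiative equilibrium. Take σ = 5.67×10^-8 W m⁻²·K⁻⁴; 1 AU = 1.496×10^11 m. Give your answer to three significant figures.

101 kelvin

d = 17.4 × 1.496×10^11 m = 2.603×10^12 m.
S = L/(4πd²) = 35.35 W m⁻².
Effective emission temperature (TOA balance): σT_e⁴ = S(1−α)/4 = 4.322 W m⁻² → T_e = 93.44 K.
The surface balance (absorbed SW + ε·downward IR = σT_s⁴) with T_a⁴ = T_s⁴/2 reduces to T_s = T_e·[2/(2−ε)]^¼ = 101.3 K.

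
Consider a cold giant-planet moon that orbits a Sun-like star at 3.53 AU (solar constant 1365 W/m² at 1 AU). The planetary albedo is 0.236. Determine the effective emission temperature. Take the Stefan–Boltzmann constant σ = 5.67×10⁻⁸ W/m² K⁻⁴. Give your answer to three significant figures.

139 K

Irradiance scales as 1/d², so S = 1365 W/m² × (1/3.53)² = 109.5 W/m².
Averaging over the sphere, the absorbed flux is S(1−α)/4 = 20.92 W/m².
In equilibrium σT⁴ equals this, so T = 138.6 K.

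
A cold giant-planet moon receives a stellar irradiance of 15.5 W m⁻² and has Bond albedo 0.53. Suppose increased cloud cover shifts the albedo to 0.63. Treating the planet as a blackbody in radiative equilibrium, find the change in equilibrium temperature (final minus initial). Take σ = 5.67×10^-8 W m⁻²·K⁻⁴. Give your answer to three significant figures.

Initial: T₁ = [S(1−0.53)/(4σ)]^(1/4) = 75.28 K.
With α = 0.63, T₂ = 70.91 K.
Change: 70.91 − 75.28 = -4.370 K.

-4.37 kelvin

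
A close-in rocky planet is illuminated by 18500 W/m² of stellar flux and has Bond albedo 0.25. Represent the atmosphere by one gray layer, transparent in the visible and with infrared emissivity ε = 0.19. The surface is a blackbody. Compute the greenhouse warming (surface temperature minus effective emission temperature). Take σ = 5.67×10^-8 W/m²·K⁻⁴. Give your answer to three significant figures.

12.6 K

Effective emission temperature (TOA balance): σT_e⁴ = S(1−α)/4 = 3469 W/m² → T_e = 497.3 K.
For a single slab of emissivity ε, T_s⁴ = 2T_e⁴/(2−ε); thus T_s = 497.3·(1.105)^(1/4) = 509.9 K.
T_s − T_e = 509.9 − 497.3 = 12.57 K.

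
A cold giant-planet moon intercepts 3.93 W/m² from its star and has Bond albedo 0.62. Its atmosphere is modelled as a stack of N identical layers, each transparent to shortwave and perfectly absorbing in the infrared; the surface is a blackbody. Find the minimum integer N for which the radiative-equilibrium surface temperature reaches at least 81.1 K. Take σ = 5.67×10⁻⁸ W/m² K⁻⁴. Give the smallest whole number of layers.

6

The effective emission temperature is T_e = [S(1−α)/(4σ)]^¼ = 50.66 K.
Since T_s⁴ = (N+1)T_e⁴, we need N ≥ (T_s/T_e)⁴ − 1 = 5.570.
The minimum whole number is N = 6.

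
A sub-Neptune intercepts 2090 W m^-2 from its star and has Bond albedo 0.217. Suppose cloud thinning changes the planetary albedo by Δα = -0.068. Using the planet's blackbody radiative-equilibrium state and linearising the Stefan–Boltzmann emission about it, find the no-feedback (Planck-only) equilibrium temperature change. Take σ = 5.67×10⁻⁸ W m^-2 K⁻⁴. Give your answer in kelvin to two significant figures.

6.3 kelvin

The baseline emission temperature is T_e = 291.5 K.
TOA radiative forcing: ΔF = −S·Δα/4 = −2090·(-0.068)/4 = 35.53 W m^-2.
The Planck feedback parameter is 4σT_e³ = 5.615 W m^-2/K.
So ΔT₀ = 35.53/5.615 = 6.33 K.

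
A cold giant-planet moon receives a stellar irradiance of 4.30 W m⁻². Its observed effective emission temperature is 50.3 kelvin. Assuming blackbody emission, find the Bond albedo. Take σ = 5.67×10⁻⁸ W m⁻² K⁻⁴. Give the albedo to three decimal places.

0.662

Rearranging the radiative balance, α = 1 − 4σT⁴/S.
4σT⁴ = 4·5.67×10⁻⁸·(50.3)⁴ = 1.452 W m⁻².
Hence α = 1 − 1.452/4.300 = 0.6624.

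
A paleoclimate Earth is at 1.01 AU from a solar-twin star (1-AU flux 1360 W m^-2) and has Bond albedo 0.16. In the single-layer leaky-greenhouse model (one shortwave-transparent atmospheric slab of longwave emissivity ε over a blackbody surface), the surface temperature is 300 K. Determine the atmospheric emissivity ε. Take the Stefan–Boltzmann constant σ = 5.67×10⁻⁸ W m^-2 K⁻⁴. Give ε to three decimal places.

By the inverse-square law, S = 1360/1.01² = 1333 W m^-2.
First, T_e = [1333·(1−0.16)/(4σ)]^(1/4) = 265.1 K.
T_s⁴ = T_e⁴·2/(2−ε) → ε = 2 − 2(T_e/T_s)⁴ = 2 − 2·(265.1/300)⁴ = 0.7808.

0.781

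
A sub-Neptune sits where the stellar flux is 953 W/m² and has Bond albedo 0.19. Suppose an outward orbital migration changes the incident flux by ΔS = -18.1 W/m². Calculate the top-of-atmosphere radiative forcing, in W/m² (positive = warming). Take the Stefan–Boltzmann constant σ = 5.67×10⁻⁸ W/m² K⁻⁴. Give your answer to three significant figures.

Only a fraction (1−α) is absorbed and it's spread over 4πR², so ΔF = (1−α)ΔS/4 = -3.665 W/m².

-3.67 W/m²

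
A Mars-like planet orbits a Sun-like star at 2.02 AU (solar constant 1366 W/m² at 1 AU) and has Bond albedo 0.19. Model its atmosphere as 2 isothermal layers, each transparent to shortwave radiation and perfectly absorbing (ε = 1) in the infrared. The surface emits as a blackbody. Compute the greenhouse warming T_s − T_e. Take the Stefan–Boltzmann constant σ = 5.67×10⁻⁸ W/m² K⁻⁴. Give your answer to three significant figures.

58.8 K

By the inverse-square law, S = 1366/2.02² = 334.8 W/m².
Top-of-atmosphere balance: σT_e⁴ = S(1−α)/4 = 67.79 W/m² → T_e = 186.0 K.
T_s = (N+1)^(1/4)·T_e = 244.7 K.
Warming: T_s − T_e = 58.77 K.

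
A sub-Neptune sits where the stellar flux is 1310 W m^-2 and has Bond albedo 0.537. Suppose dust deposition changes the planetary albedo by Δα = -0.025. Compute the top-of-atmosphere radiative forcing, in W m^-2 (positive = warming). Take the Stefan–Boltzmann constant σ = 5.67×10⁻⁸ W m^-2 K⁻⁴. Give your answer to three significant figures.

8.19 W m^-2

The change in absorbed flux is Δ[S(1−α)/4] = −SΔα/4 = 8.188 W m^-2.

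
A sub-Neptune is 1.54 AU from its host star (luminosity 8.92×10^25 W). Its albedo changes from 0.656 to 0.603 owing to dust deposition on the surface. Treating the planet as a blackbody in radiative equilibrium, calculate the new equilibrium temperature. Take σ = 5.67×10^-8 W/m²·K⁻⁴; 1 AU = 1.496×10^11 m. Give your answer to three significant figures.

124 K

d = 1.54 × 1.496×10^11 m = 2.304×10^11 m.
Spreading L over a sphere of radius d: S = 8.92×10^25/(4π·2.30×10^11²) = 133.7 W/m².
With the new albedo, S(1−α₂)/4 = 13.27 W/m², so T₂ = 123.7 K.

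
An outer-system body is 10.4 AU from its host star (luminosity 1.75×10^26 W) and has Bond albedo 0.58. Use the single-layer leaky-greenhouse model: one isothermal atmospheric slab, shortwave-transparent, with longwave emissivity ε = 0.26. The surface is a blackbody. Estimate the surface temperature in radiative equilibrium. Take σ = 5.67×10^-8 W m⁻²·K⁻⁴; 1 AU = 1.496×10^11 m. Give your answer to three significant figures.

d = 10.4 × 1.496×10^11 m = 1.556×10^12 m.
Flux at the orbit: S = L/(4πd²) = 1.75×10^26/(4π·(1.56×10^12)²) = 5.753 W m⁻².
The planet radiates to space at T_e = [S(1−α)/(4σ)]^(1/4) = 57.13 K.
Surface balance with a leaky layer gives σT_s⁴ = σT_e⁴·2/(2−ε), so T_s = T_e·[2/(2−0.26)]^(1/4) = 59.16 K.

59.2 K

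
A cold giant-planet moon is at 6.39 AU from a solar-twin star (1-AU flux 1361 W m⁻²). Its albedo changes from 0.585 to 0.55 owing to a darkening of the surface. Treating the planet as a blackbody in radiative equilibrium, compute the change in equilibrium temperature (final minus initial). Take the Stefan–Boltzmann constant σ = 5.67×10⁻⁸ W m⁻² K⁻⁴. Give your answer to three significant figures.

By the inverse-square law, S = 1361/6.39² = 33.33 W m⁻².
Initial: T₁ = [S(1−0.585)/(4σ)]^(1/4) = 88.37 K.
With α = 0.55, T₂ = 90.18 K.
Change: 90.18 − 88.37 = 1.807 K.

1.81 kelvin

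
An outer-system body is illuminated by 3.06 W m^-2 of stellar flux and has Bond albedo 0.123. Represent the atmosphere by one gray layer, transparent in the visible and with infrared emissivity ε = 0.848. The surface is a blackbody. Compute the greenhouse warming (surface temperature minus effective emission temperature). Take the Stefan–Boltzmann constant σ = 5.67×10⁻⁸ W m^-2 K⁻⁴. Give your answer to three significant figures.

Effective emission temperature (TOA balance): σT_e⁴ = S(1−α)/4 = 0.6709 W m^-2 → T_e = 58.65 K.
For a single slab of emissivity ε, T_s⁴ = 2T_e⁴/(2−ε); thus T_s = 58.65·(1.736)^(1/4) = 67.32 K.
The atmosphere warms the surface by 8.673 K.

8.67 K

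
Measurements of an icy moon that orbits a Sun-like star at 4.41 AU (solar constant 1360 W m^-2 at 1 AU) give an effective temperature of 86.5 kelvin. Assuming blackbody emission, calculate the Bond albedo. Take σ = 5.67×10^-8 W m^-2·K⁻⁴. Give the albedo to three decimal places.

0.818

Irradiance scales as 1/d², so S = 1360 W m^-2 × (1/4.41)² = 69.93 W m^-2.
Energy balance: S(1−α)/4 = σT⁴, so 1−α = 4σT⁴/S.
4σT⁴ = 4·5.67×10⁻⁸·(86.5)⁴ = 12.70 W m^-2.
Hence α = 1 − 12.70/69.93 = 0.8184.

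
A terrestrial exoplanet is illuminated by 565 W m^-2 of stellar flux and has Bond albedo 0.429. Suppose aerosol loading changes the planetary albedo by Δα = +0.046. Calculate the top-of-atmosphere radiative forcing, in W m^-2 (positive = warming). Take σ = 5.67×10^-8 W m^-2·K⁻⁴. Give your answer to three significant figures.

-6.50 W m^-2

ΔF = −(S/4)Δα = −(565.0/4)×(+0.046) = -6.497 W m^-2.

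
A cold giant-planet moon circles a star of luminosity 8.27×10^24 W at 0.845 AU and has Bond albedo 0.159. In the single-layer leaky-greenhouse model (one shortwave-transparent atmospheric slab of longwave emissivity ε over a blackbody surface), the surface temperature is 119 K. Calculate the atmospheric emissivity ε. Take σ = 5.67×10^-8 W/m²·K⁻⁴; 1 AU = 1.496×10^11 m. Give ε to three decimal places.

0.477

Orbital distance: d = 0.845 AU = 1.264×10^11 m.
Spreading L over a sphere of radius d: S = 8.27×10^24/(4π·1.26×10^11²) = 41.18 W/m².
First, T_e = [41.18·(1−0.159)/(4σ)]^(1/4) = 111.2 K.
T_s⁴ = T_e⁴·2/(2−ε) → ε = 2 − 2(T_e/T_s)⁴ = 2 − 2·(111.2/119)⁴ = 0.4770.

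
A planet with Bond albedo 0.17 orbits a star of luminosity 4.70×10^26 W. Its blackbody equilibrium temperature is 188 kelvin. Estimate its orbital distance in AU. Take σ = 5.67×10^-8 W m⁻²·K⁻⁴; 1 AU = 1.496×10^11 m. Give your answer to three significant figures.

2.21 AU

Energy balance gives S = 4σT⁴/(1−α) = 341.3 W m⁻².
Then d = [L/(4πS)]^(1/2) = 3.310×10^11 m, i.e. 2.213 AU.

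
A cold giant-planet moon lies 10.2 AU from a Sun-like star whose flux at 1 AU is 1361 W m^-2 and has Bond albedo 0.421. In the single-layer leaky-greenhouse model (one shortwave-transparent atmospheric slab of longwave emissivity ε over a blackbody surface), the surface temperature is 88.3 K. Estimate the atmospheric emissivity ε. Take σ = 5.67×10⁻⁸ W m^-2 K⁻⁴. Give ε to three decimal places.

Flux at the orbit: S = 1361/(10.2)² = 13.08 W m^-2.
First, T_e = [13.08·(1−0.421)/(4σ)]^(1/4) = 76.02 K.
Inverting T_s⁴ = 2T_e⁴/(2−ε): (T_e/T_s)⁴ = 0.5494, so ε = 2(1 − 0.5494) = 0.9013.

0.901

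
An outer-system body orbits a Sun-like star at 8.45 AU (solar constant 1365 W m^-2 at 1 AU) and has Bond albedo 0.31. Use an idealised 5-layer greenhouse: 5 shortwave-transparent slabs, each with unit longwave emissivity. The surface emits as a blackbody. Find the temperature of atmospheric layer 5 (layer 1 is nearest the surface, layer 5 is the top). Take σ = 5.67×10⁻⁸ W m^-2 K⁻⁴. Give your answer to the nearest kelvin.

87 kelvin

Flux at the orbit: S = 1365/(8.45)² = 19.12 W m^-2.
Top-of-atmosphere balance: σT_e⁴ = S(1−α)/4 = 3.298 W m^-2 → T_e = 87.33 K.
Each opaque layer satisfies 2T_j⁴ = T_{j−1}⁴ + T_{j+1}⁴, giving T_k⁴ = (N+1−k)T_e⁴.
T_5 = (1)^(1/4)·87.33 = 87.33 K.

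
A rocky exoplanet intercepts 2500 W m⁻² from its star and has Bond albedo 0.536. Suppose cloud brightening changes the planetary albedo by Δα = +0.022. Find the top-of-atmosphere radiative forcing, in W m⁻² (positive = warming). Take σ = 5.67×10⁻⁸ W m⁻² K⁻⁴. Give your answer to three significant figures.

TOA radiative forcing: ΔF = −S·Δα/4 = −2500·(+0.022)/4 = -13.75 W m⁻².

-13.8 W m⁻²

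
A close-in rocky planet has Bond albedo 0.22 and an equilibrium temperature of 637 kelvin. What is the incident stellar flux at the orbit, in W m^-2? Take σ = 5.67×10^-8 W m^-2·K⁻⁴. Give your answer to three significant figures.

Invert the energy balance for S: S = 4σT⁴/(1−α).
The emitted flux is σT⁴ = 9336 W m^-2.
So S = 4×9336/(1−0.22) = 47870 W m^-2.

47900 W m^-2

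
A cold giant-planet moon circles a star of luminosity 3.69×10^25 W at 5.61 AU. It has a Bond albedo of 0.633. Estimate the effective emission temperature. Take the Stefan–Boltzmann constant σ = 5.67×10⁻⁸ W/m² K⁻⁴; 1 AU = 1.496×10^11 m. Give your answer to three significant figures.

Orbital distance: d = 5.61 AU = 8.393×10^11 m.
S = L/(4πd²) = 4.169 W/m².
Averaging over the sphere, the absorbed flux is S(1−α)/4 = 0.3825 W/m².
In equilibrium σT⁴ equals this, so T = 50.96 K.

51.0 K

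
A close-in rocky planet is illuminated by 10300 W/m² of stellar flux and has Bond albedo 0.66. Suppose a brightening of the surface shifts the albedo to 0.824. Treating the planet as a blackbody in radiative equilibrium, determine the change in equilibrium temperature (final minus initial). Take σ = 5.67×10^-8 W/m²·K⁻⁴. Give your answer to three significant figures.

Initial: T₁ = [S(1−0.66)/(4σ)]^(1/4) = 352.5 K.
Final:   T₂ = [S(1−0.824)/(4σ)]^(1/4) = 299.0 K.
Change: 299.0 − 352.5 = -53.50 K.

-53.5 kelvin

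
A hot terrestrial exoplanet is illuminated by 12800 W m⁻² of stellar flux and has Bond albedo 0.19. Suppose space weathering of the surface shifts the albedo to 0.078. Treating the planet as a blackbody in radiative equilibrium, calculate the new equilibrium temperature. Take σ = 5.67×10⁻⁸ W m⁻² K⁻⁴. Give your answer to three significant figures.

478 K

With the new albedo, S(1−α₂)/4 = 2950 W m⁻², so T₂ = 477.6 K.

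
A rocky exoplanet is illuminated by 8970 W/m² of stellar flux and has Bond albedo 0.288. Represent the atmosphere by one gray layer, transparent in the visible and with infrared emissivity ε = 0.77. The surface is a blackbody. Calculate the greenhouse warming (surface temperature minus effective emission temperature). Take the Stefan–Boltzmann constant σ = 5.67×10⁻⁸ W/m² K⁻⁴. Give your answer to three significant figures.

52.9 kelvin

At the top of the atmosphere, σT_e⁴ = S(1−α)/4 = 1597 W/m², giving T_e = 409.6 K.
Surface balance with a leaky layer gives σT_s⁴ = σT_e⁴·2/(2−ε), so T_s = T_e·[2/(2−0.77)]^(1/4) = 462.6 K.
T_s − T_e = 462.6 − 409.6 = 52.94 K.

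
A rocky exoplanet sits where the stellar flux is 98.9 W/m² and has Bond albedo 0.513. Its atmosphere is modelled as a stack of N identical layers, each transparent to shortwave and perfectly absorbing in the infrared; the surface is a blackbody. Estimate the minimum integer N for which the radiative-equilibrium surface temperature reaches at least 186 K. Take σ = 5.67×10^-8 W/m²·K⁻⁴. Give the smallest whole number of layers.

5

OLR = S(1−α)/4 = 12.04 W/m²; the top layer radiates at T_e = 120.7 K.
Since T_s⁴ = (N+1)T_e⁴, we need N ≥ (T_s/T_e)⁴ − 1 = 4.636.
So N ≥ 4.636; the smallest integer is N = 5.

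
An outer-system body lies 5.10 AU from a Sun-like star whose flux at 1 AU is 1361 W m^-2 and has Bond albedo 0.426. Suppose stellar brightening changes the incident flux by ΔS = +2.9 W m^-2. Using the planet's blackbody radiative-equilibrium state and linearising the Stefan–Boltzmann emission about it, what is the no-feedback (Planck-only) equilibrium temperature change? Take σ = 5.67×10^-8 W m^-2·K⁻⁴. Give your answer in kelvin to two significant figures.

Flux at the orbit: S = 1361/(5.10)² = 52.33 W m^-2.
Unperturbed T_e = [52.33·(1−0.426)/(4σ)]^¼ = 107.3 K.
TOA radiative forcing: ΔF = (1−α)ΔS/4 = 0.574·(+2.9)/4 = 0.4162 W m^-2.
The Planck feedback parameter is 4σT_e³ = 0.2800 W m^-2/K.
ΔT₀ = ΔF/λ_P = 0.4162/0.2800 = 1.49 K.

1.5 K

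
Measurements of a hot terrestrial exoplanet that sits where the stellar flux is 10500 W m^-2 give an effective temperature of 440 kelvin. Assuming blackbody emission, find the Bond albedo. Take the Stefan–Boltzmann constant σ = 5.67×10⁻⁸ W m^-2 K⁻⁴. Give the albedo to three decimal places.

0.190

Energy balance: S(1−α)/4 = σT⁴, so 1−α = 4σT⁴/S.
σT⁴ = 2125 W m^-2, so 4σT⁴ = 8501 W m^-2.
Hence α = 1 − 8501/10500 = 0.1904.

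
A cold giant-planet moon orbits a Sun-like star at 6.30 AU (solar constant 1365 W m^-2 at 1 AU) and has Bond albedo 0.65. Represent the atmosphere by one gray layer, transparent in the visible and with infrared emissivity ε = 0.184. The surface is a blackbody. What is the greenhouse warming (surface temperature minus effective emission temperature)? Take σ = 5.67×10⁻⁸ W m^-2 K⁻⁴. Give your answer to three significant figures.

Flux at the orbit: S = 1365/(6.30)² = 34.39 W m^-2.
Effective emission temperature (TOA balance): σT_e⁴ = S(1−α)/4 = 3.009 W m^-2 → T_e = 85.35 K.
For a single slab of emissivity ε, T_s⁴ = 2T_e⁴/(2−ε); thus T_s = 85.35·(1.101)^(1/4) = 87.44 K.
T_s − T_e = 87.44 − 85.35 = 2.084 K.

2.08 K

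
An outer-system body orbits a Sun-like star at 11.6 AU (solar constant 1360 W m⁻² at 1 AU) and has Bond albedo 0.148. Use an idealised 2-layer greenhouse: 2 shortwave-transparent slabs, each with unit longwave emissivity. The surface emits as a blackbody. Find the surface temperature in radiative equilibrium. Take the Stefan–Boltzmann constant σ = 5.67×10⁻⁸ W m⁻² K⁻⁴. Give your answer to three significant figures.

103 kelvin

Flux at the orbit: S = 1360/(11.6)² = 10.11 W m⁻².
The effective emission temperature is T_e = [S(1−α)/(4σ)]^¼ = 78.50 K.
With N = 2 opaque layers, T_s = (N+1)^(1/4)·T_e = 3^(1/4)·78.50 = 103.3 K.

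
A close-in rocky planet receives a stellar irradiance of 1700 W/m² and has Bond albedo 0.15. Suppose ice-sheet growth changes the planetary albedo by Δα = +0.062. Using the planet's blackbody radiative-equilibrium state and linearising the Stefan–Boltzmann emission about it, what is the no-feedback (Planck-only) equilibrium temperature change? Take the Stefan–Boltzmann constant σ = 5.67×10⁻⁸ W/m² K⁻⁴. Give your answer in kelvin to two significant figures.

The baseline emission temperature is T_e = 282.5 K.
TOA radiative forcing: ΔF = −S·Δα/4 = −1700·(+0.062)/4 = -26.35 W/m².
Linearising σT⁴ gives d(σT⁴)/dT = 4σT_e³ = 5.115 W/m² per K.
ΔT₀ = ΔF/λ_P = -26.35/5.115 = -5.15 K.

-5.2 K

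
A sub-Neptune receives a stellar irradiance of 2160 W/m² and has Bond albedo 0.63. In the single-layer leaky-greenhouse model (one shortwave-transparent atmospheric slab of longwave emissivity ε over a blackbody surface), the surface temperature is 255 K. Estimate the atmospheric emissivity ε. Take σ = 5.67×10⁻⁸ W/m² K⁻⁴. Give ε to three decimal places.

0.333

TOA balance gives T_e = 243.6 K.
Inverting T_s⁴ = 2T_e⁴/(2−ε): (T_e/T_s)⁴ = 0.8334, so ε = 2(1 − 0.8334) = 0.3332.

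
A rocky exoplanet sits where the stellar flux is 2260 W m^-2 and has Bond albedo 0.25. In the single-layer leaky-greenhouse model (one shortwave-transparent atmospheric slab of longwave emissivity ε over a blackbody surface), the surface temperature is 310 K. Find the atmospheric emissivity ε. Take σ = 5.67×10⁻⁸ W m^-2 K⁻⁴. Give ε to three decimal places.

Effective temperature: T_e = [S(1−α)/(4σ)]^(1/4) = 294.0 K.
Since (2−ε)/2 = (T_e/T_s)⁴ = 0.8092, ε = 0.3815.

0.382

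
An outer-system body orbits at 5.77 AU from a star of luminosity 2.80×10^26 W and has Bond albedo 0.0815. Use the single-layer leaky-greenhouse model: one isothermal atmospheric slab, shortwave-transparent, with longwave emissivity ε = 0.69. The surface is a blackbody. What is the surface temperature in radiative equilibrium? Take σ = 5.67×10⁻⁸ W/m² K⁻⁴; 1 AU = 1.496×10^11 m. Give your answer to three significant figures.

117 kelvin

Orbital distance: d = 5.77 AU = 8.632×10^11 m.
Flux at the orbit: S = L/(4πd²) = 2.80×10^26/(4π·(8.63×10^11)²) = 29.90 W/m².
Effective emission temperature (TOA balance): σT_e⁴ = S(1−α)/4 = 6.867 W/m² → T_e = 104.9 K.
The surface balance (absorbed SW + ε·downward IR = σT_s⁴) with T_a⁴ = T_s⁴/2 reduces to T_s = T_e·[2/(2−ε)]^¼ = 116.6 K.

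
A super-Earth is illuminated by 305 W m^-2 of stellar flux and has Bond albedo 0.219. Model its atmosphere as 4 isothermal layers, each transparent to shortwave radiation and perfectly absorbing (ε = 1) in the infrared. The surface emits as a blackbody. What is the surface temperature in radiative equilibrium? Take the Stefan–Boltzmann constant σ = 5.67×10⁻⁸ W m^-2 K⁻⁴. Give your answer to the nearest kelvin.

OLR = S(1−α)/4 = 59.55 W m^-2; the top layer radiates at T_e = 180.0 K.
With N = 4 opaque layers, T_s = (N+1)^(1/4)·T_e = 5^(1/4)·180.0 = 269.2 K.

269 K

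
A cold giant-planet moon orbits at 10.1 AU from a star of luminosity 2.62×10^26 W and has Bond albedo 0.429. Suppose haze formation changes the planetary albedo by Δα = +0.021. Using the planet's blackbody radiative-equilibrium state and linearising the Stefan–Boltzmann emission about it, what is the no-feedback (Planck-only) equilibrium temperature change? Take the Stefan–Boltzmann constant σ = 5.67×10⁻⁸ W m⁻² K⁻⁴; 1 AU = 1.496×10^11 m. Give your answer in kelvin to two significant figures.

d = 10.1 × 1.496×10^11 m = 1.511×10^12 m.
Spreading L over a sphere of radius d: S = 2.62×10^26/(4π·1.51×10^12²) = 9.132 W m⁻².
The baseline emission temperature is T_e = 69.25 K.
The change in absorbed flux is Δ[S(1−α)/4] = −SΔα/4 = -0.04795 W m⁻².
Planck response: λ_P = 4σT_e³ = 4·5.67×10⁻⁸·(69.25)³ = 0.07531 W m⁻²/K.
Hence the no-feedback warming is ΔF/(4σT_e³) = -0.637 K.

-0.64 K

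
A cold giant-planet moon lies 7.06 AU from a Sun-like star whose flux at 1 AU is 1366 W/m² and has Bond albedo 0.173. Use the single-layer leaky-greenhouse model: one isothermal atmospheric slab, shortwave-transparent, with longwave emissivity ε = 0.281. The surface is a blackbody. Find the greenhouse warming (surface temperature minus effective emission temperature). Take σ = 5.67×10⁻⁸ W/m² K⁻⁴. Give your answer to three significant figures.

Flux at the orbit: S = 1366/(7.06)² = 27.41 W/m².
Effective emission temperature (TOA balance): σT_e⁴ = S(1−α)/4 = 5.666 W/m² → T_e = 99.98 K.
The surface balance (absorbed SW + ε·downward IR = σT_s⁴) with T_a⁴ = T_s⁴/2 reduces to T_s = T_e·[2/(2−ε)]^¼ = 103.8 K.
Greenhouse warming: T_s − T_e = 3.857 K.

3.86 kelvin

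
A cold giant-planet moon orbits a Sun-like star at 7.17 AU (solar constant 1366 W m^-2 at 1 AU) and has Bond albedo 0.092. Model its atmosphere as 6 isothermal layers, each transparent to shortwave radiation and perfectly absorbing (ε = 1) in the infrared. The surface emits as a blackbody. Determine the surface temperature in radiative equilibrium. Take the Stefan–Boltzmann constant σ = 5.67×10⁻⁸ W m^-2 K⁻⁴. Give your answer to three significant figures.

By the inverse-square law, S = 1366/7.17² = 26.57 W m^-2.
OLR = S(1−α)/4 = 6.032 W m^-2; the top layer radiates at T_e = 101.6 K.
With N = 6 opaque layers, T_s = (N+1)^(1/4)·T_e = 7^(1/4)·101.6 = 165.2 K.

165 K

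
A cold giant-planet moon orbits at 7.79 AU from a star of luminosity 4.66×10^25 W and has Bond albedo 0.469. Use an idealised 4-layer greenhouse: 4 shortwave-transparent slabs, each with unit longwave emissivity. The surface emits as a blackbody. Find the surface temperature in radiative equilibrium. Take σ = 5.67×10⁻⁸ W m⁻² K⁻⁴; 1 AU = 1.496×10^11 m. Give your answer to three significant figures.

Orbital distance: d = 7.79 AU = 1.165×10^12 m.
Flux at the orbit: S = L/(4πd²) = 4.66×10^25/(4π·(1.17×10^12)²) = 2.730 W m⁻².
The effective emission temperature is T_e = [S(1−α)/(4σ)]^¼ = 50.28 K.
With N = 4 opaque layers, T_s = (N+1)^(1/4)·T_e = 5^(1/4)·50.28 = 75.19 K.

75.2 K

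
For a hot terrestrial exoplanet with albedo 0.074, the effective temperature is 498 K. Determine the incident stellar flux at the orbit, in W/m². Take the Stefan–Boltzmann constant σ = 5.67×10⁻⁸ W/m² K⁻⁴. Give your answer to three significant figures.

15100 W/m²

Invert the energy balance for S: S = 4σT⁴/(1−α).
The emitted flux is σT⁴ = 3487 W/m².
S = 4·3487/0.926 = 15060 W/m².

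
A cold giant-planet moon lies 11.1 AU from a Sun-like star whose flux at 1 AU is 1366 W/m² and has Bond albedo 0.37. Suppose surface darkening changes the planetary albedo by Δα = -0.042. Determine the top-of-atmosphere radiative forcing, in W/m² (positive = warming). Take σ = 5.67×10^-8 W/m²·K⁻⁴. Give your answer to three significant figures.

By the inverse-square law, S = 1366/11.1² = 11.09 W/m².
The change in absorbed flux is Δ[S(1−α)/4] = −SΔα/4 = 0.1164 W/m².

0.116 W/m²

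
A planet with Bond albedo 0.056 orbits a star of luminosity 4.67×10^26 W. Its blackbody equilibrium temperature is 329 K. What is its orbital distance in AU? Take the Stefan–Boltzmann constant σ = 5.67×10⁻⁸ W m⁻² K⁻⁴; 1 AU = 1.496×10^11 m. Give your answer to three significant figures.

Required flux: S = 4σT⁴/(1−α) = 2815 W m⁻².
Then d = [L/(4πS)]^(1/2) = 1.149×10^11 m, i.e. 0.7681 AU.

0.768 AU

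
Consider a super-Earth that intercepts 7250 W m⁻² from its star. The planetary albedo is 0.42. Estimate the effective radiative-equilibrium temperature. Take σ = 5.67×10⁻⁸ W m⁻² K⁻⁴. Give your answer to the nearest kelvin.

The planet absorbs (1−α)S over its disc πR² and re-emits over 4πR², so the mean absorbed flux is (1−0.42)·7250/4 = 1051 W m⁻².
Balancing against σT⁴: T = (1051/5.67×10⁻⁸)^(1/4) = 369.0 K.

369 K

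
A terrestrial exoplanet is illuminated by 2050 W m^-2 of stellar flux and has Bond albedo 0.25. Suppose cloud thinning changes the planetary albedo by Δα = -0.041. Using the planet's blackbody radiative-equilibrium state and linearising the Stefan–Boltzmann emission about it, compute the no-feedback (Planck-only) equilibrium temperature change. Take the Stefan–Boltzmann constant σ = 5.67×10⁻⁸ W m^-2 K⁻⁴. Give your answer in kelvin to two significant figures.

Reference equilibrium: T_e = [S(1−α)/(4σ)]^(1/4) = 286.9 K.
ΔF = −(S/4)Δα = −(2050/4)×(-0.041) = 21.01 W m^-2.
Linearising σT⁴ gives d(σT⁴)/dT = 4σT_e³ = 5.358 W m^-2 per K.
So ΔT₀ = 21.01/5.358 = 3.92 K.

3.9 K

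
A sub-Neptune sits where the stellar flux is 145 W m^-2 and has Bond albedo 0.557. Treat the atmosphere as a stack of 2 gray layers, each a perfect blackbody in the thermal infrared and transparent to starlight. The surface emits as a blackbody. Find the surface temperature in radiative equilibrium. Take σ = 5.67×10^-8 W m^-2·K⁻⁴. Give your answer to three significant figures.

171 K

OLR = S(1−α)/4 = 16.06 W m^-2; the top layer radiates at T_e = 129.7 K.
With N = 2 opaque layers, T_s = (N+1)^(1/4)·T_e = 3^(1/4)·129.7 = 170.7 K.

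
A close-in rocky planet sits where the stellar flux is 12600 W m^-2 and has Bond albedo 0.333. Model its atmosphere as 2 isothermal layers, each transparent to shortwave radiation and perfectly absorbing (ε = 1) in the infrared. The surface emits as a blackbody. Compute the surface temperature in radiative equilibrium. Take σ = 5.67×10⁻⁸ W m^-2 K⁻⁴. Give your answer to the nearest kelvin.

The effective emission temperature is T_e = [S(1−α)/(4σ)]^¼ = 438.7 K.
For an N-layer opaque stack, T_s⁴ = (N+1)T_e⁴, hence T_s = (3)^(1/4)×438.7 K = 577.4 K.

577 kelvin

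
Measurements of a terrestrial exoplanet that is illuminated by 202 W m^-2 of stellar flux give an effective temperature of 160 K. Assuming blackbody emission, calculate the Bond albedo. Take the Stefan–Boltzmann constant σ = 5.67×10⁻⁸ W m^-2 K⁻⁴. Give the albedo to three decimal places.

0.264

From σT⁴ = S(1−α)/4 we invert for α: 1−α = 4σT⁴/S.
4σT⁴ = 4·5.67×10⁻⁸·(160)⁴ = 148.6 W m^-2.
1−α = 148.6/202.0 = 0.7358, so α = 0.2642.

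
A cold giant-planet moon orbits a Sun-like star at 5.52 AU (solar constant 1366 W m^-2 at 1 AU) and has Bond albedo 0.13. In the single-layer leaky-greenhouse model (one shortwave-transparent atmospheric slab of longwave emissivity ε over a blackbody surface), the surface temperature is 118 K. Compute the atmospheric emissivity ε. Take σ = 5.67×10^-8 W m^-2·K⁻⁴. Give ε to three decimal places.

Irradiance scales as 1/d², so S = 1366 W m^-2 × (1/5.52)² = 44.83 W m^-2.
TOA balance gives T_e = 114.5 K.
Since (2−ε)/2 = (T_e/T_s)⁴ = 0.8870, ε = 0.2260.

0.226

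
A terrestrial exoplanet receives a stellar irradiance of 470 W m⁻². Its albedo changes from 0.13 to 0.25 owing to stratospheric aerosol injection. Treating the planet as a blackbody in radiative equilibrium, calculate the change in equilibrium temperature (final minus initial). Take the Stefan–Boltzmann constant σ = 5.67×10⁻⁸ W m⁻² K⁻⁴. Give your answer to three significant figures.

With α = 0.13, T₁ = 206.1 K.
With α = 0.25, T₂ = 198.6 K.
Change: 198.6 − 206.1 = -7.506 K.

-7.51 K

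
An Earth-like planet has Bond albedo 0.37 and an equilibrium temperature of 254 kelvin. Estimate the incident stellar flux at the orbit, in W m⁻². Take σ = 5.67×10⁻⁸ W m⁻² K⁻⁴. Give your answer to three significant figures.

Invert the energy balance for S: S = 4σT⁴/(1−α).
The emitted flux is σT⁴ = 236.0 W m⁻².
So S = 4×236.0/(1−0.37) = 1498 W m⁻².

1500 W m⁻²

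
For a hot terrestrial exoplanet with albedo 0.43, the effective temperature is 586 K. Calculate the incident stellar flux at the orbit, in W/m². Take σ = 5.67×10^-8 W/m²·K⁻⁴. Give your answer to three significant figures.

46900 W/m²

From S(1−α)/4 = σT⁴: S = 4σT⁴/(1−α).
σT⁴ = 5.67×10⁻⁸·(586)⁴ = 6686 W/m².
So S = 4×6686/(1−0.43) = 46920 W/m².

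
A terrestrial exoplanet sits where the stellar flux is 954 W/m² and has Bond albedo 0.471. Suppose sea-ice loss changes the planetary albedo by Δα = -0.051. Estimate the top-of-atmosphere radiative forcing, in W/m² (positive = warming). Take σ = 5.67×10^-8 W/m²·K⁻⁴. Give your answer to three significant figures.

The change in absorbed flux is Δ[S(1−α)/4] = −SΔα/4 = 12.16 W/m².

12.2 W/m²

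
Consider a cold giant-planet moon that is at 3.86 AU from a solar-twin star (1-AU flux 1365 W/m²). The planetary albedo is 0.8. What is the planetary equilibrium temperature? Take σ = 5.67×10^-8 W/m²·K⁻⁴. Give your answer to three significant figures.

94.8 kelvin

Flux at the orbit: S = 1365/(3.86)² = 91.61 W/m².
Averaging over the sphere, the absorbed flux is S(1−α)/4 = 4.581 W/m².
Balancing against σT⁴: T = (4.581/5.67×10⁻⁸)^(1/4) = 94.81 K.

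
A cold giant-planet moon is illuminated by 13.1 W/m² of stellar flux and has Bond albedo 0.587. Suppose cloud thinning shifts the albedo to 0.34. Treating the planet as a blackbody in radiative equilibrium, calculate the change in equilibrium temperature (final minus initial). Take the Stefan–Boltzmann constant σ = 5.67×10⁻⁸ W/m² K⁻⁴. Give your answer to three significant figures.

8.69 kelvin

With α = 0.587, T₁ = 69.89 K.
After:  T₂ = [13.10·0.66/(4σ)]^(1/4) = 78.58 K.
Change: 78.58 − 69.89 = 8.690 K.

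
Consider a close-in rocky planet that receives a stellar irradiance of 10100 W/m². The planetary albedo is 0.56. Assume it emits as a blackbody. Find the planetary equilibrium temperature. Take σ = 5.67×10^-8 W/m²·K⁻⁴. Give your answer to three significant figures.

374 K

Averaging over the sphere, the absorbed flux is S(1−α)/4 = 1111 W/m².
Balancing against σT⁴: T = (1111/5.67×10⁻⁸)^(1/4) = 374.1 K.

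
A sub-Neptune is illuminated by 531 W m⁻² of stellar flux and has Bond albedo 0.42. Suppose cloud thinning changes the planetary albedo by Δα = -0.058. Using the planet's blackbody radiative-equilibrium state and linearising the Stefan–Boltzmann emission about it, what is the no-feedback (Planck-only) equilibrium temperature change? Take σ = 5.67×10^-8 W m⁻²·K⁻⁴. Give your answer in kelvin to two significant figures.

Reference equilibrium: T_e = [S(1−α)/(4σ)]^(1/4) = 192.0 K.
The change in absorbed flux is Δ[S(1−α)/4] = −SΔα/4 = 7.700 W m⁻².
Planck response: λ_P = 4σT_e³ = 4·5.67×10⁻⁸·(192.0)³ = 1.604 W m⁻²/K.
ΔT₀ = ΔF/λ_P = 7.700/1.604 = 4.80 K.

4.8 K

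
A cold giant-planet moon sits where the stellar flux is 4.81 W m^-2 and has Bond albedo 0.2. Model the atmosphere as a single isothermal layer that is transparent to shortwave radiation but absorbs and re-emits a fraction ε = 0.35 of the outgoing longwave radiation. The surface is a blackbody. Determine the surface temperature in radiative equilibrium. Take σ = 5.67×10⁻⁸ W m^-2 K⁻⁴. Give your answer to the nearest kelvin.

Effective emission temperature (TOA balance): σT_e⁴ = S(1−α)/4 = 0.9620 W m^-2 → T_e = 64.18 K.
The surface balance (absorbed SW + ε·downward IR = σT_s⁴) with T_a⁴ = T_s⁴/2 reduces to T_s = T_e·[2/(2−ε)]^¼ = 67.34 K.

67 kelvin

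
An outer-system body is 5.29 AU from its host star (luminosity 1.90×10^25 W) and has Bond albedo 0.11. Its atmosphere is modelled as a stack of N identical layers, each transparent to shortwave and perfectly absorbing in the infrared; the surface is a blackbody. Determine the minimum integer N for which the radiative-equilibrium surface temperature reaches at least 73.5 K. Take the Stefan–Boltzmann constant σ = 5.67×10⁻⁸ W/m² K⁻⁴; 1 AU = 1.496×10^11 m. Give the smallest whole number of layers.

3

d = 5.29 × 1.496×10^11 m = 7.914×10^11 m.
Flux at the orbit: S = L/(4πd²) = 1.90×10^25/(4π·(7.91×10^11)²) = 2.414 W/m².
OLR = S(1−α)/4 = 0.5372 W/m²; the top layer radiates at T_e = 55.48 K.
Since T_s⁴ = (N+1)T_e⁴, we need N ≥ (T_s/T_e)⁴ − 1 = 2.081.
The minimum whole number is N = 3.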